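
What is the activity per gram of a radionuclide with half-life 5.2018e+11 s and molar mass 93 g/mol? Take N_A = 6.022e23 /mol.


lambda = ln(2) / t_half = ln(2) / 5.2018e+11 = 1.332514e-12 /s
SA = lambda * N_A / M
SA = 1.332514e-12 * 6.022e23 / 93
SA = 8.6284e+09 Bq/g

8.6284e+09


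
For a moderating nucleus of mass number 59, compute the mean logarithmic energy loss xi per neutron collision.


xi = 1 + (A-1)^2/(2A) * ln((A-1)/(A+1))
xi = 1 + (59-1)^2/(2*59) * ln((59-1)/(59 +1))
xi = 0.033518

0.033518


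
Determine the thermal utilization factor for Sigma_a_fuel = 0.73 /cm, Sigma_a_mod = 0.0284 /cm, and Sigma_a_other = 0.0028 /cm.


f = Sigma_a_fuel / (Sigma_a_fuel + Sigma_a_mod + Sigma_a_other)
f = 0.73 / (0.73 + 0.0284 + 0.0028)
f = 0.95901

0.95901


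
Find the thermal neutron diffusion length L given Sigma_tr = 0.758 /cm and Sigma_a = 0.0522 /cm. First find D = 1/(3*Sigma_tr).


D = 1 / (3 * Sigma_tr) = 1 / (3 * 0.758) = 0.4397537 cm
L = sqrt(D / Sigma_a)
L = sqrt(0.4397537 / 0.0522)
L = 2.9025 cm

2.9025


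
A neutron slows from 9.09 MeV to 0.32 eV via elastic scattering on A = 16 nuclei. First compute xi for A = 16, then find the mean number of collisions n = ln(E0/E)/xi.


xi = 1 + (A-1)^2/(2A)*ln((A-1)/(A+1)) = 0.1199467 (for A = 16)
n = ln(E0/E) / xi
n = ln(9.09e6 / 0.32) / 0.1199467
n = ln(2.840625e+07) / 0.1199467 = 143.08

143.08


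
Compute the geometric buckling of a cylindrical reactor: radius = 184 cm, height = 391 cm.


B^2 = (2.405/R)^2 + (pi/H)^2
B^2 = (2.405/184)^2 + (pi/391)^2
B^2 = 2.3540e-04 /cm^2

2.3540e-04


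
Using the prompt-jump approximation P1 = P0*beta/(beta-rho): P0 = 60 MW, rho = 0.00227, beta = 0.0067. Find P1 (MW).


P1/P0 = beta / (beta - rho)
P1/P0 = 0.0067 / (0.0067 - 0.00227) = 1.512415
P1 = 60 * 1.512415 = 90.745 MW

90.745


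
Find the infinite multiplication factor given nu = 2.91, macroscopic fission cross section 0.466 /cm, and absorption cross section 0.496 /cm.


k_inf = nu * Sigma_f / Sigma_a
k_inf = 2.91 * 0.466 / 0.496
k_inf = 2.7340

2.7340


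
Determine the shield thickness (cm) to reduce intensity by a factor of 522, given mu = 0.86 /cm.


x = ln(factor) / mu
x = ln(522) / 0.86
x = 7.2764 cm

7.2764


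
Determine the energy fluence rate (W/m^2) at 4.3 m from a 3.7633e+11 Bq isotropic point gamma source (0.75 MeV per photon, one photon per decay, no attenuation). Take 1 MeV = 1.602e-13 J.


psi = A * E * 1.602e-13 / (4*pi*r^2)
psi = 3.7633e+11 * 0.75 * 1.602e-13 / (4*pi*4.3^2)
psi = 1.9460e-04 W/m^2

1.9460e-04


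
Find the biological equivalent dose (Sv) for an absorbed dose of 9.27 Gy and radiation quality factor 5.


H = D * Q
H = 9.27 * 5
H = 46.350 Sv

46.350


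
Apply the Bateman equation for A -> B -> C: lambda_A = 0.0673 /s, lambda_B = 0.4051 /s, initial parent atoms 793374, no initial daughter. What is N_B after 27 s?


N_B(t) = lambda_A * N_A0 / (lambda_B - lambda_A) * [exp(-lambda_A*t) - exp(-lambda_B*t)]
exp(-0.0673*27) = 0.1624963; exp(-0.4051*27) = 1.777531e-05
N_B = 0.0673 * 793374 / (0.4051 - 0.0673) * (0.1624963 - 1.777531e-05)
N_B = 25682

25682


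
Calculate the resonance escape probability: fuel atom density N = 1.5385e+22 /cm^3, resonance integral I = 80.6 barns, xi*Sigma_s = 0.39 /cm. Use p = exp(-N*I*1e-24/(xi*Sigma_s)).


p = exp(-N * I * 1e-24 / (xi*Sigma_s))
p = exp(-1.5385e+22 * 80.6 * 1e-24 / 0.39)
p = 0.041604

0.041604


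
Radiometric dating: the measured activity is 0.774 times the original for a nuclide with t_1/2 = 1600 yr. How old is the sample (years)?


lambda = ln(2) / t_half = ln(2) / 1600 = 4.332170e-04 /yr
t = -ln(A/A0) / lambda
t = -ln(0.774) / 4.332170e-04
t = 591.35 yr

591.35


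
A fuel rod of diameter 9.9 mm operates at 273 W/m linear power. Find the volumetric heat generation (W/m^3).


r = D / 2 / 1000 = 9.9 / 2 / 1000 = 0.00495 m
q''' = q' / (pi * r^2)
q''' = 273 / (pi * 0.00495^2)
q''' = 3.5465e+06 W/m^3

3.5465e+06


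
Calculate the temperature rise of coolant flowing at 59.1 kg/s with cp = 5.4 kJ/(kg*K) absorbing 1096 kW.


dT = Q / (m_dot * cp)
dT = 1096 / (59.1 * 5.4)
dT = 3.4342 C

3.4342


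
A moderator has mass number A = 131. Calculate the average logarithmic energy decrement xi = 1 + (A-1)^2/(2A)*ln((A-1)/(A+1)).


xi = 1 + (A-1)^2/(2A) * ln((A-1)/(A+1))
xi = 1 + (131-1)^2/(2*131) * ln((131-1)/(131 +1))
xi = 0.015190

0.015190


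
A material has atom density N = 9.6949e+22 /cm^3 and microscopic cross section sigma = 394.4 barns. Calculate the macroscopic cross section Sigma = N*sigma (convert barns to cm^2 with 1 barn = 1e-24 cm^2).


Sigma = N * sigma_barns * 1e-24
Sigma = 9.6949e+22 * 394.4 * 1e-24
Sigma = 38.237 /cm

38.237


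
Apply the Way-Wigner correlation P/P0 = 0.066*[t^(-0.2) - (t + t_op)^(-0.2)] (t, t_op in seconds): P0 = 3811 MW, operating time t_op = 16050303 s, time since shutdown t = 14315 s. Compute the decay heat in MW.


P/P0 = 0.066 * [t^(-0.2) - (t + t_op)^(-0.2)]
P/P0 = 0.066 * [14315^(-0.2) - (14315 + 16050303)^(-0.2)]
P/P0 = 0.066 * [0.1475169 - 0.03620978] = 0.007346270
P = 3811 * 0.007346270 = 27.997 MW

27.997


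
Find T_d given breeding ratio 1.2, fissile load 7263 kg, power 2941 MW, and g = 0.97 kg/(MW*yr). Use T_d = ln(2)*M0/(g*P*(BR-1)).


Breeding gain G = BR - 1 = 1.2 - 1 = 0.2
Fissile production rate = g * P * G = 0.97 * 2941 * 0.2 = 570.554 kg/yr
T_d = ln(2) * M0 / (g * P * G)
T_d = ln(2) * 7263 / 570.554 = 8.8236 yr

8.8236


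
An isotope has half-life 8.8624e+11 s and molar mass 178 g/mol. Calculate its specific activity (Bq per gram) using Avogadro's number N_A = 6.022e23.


lambda = ln(2) / t_half = ln(2) / 8.8624e+11 = 7.821213e-13 /s
SA = lambda * N_A / M
SA = 7.821213e-13 * 6.022e23 / 178
SA = 2.6460e+09 Bq/g

2.6460e+09


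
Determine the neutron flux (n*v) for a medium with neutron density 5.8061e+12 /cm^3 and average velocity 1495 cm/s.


phi = n * v
phi = 5.8061e+12 * 1495
phi = 8.6801e+15 /cm^2/s

8.6801e+15


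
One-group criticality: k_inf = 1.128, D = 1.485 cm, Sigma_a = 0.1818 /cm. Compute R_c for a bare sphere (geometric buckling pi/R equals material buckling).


L^2 = D / Sigma_a = 1.485 / 0.1818 = 8.168317 cm^2
B_m^2 = (k_inf - 1) / L^2 = (1.128 - 1) / 8.168317 = 0.01567030 /cm^2
For a bare sphere: B_g = pi/R, so R_c = pi / sqrt(B_m^2)
R_c = pi / sqrt(0.01567030) = 25.096 cm

25.096


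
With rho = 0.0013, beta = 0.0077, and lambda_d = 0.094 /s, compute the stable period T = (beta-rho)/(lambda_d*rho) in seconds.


T = (beta - rho) / (lambda_d * rho)
T = (0.0077 - 0.0013) / (0.094 * 0.0013)
T = 52.373 s

52.373


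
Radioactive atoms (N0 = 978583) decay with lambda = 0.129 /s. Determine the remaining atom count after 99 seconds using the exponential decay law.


N = N0 * exp(-lambda * t)
N = 978583 * exp(-0.129 * 99)
N = 2.7811

2.7811


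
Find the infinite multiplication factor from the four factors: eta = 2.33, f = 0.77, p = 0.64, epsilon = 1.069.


k_inf = eta * f * p * epsilon
k_inf = 2.33 * 0.77 * 0.64 * 1.069
k_inf = 1.2275

1.2275


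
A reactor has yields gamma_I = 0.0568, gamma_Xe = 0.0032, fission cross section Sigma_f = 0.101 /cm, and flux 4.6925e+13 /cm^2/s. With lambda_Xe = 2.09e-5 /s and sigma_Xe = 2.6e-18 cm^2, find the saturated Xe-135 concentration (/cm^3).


Xe_eq = (gamma_I + gamma_Xe) * Sigma_f * phi / (lambda_Xe + sigma_Xe * phi)
Numerator = (0.0568 + 0.0032) * 0.101 * 4.6925e+13 = 2.843655e+11
Denominator = 2.09e-5 + 2.6e-18 * 4.6925e+13 = 1.429050e-04
Xe_eq = 2.843655e+11 / 1.429050e-04 = 1.9899e+15 /cm^3

1.9899e+15


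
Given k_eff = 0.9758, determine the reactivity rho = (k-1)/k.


rho = (k_eff - 1) / k_eff
rho = (0.9758 - 1) / 0.9758
rho = -0.024800

-0.024800


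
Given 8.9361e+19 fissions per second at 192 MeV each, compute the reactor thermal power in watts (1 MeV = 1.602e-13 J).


P = fission_rate * E_MeV * 1.602e-13
P = 8.9361e+19 * 192 * 1.602e-13
P = 2.7486e+09 W

2.7486e+09


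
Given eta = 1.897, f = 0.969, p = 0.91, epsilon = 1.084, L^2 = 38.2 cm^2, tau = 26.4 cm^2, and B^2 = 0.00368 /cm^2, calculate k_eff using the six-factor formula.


k_inf = eta*f*p*eps = 1.897*0.969*0.91*1.084 = 1.813267
P_TNL = 1/(1 + L^2*B^2) = 1/(1 + 38.2*0.00368) = 0.8767500
P_FNL = exp(-B^2*tau) = exp(-0.00368*26.4) = 0.9074181
k_eff = k_inf * P_TNL * P_FNL = 1.813267 * 0.8767500 * 0.9074181
k_eff = 1.4426

1.4426


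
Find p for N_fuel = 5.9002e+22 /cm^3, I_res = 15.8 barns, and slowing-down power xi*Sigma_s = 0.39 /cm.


p = exp(-N * I * 1e-24 / (xi*Sigma_s))
p = exp(-5.9002e+22 * 15.8 * 1e-24 / 0.39)
p = 0.091599

0.091599


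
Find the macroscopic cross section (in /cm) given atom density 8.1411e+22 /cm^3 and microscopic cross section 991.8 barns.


Sigma = N * sigma_barns * 1e-24
Sigma = 8.1411e+22 * 991.8 * 1e-24
Sigma = 80.743 /cm

80.743


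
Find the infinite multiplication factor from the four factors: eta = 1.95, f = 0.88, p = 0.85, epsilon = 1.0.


k_inf = eta * f * p * epsilon
k_inf = 1.95 * 0.88 * 0.85 * 1.0
k_inf = 1.4586

1.4586


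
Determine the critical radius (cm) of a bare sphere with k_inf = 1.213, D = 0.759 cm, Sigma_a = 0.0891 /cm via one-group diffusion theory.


L^2 = D / Sigma_a = 0.759 / 0.0891 = 8.518519 cm^2
B_m^2 = (k_inf - 1) / L^2 = (1.213 - 1) / 8.518519 = 0.02500435 /cm^2
For a bare sphere: B_g = pi/R, so R_c = pi / sqrt(B_m^2)
R_c = pi / sqrt(0.02500435) = 19.867 cm

19.867


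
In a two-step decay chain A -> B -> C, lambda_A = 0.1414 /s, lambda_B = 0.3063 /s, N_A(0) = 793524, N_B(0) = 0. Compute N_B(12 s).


N_B(t) = lambda_A * N_A0 / (lambda_B - lambda_A) * [exp(-lambda_A*t) - exp(-lambda_B*t)]
exp(-0.1414*12) = 0.1832690; exp(-0.3063*12) = 0.02533420
N_B = 0.1414 * 793524 / (0.3063 - 0.1414) * (0.1832690 - 0.02533420)
N_B = 107465

107465


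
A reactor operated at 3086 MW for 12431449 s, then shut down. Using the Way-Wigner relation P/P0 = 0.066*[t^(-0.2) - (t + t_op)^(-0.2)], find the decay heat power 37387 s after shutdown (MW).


P/P0 = 0.066 * [t^(-0.2) - (t + t_op)^(-0.2)]
P/P0 = 0.066 * [37387^(-0.2) - (37387 + 12431449)^(-0.2)]
P/P0 = 0.066 * [0.1217463 - 0.03809209] = 0.005521178
P = 3086 * 0.005521178 = 17.038 MW

17.038


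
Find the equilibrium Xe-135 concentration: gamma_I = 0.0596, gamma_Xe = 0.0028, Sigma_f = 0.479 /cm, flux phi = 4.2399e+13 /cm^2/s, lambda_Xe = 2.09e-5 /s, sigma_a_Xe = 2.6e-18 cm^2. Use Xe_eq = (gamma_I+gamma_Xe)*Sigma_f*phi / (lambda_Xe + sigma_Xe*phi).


Xe_eq = (gamma_I + gamma_Xe) * Sigma_f * phi / (lambda_Xe + sigma_Xe * phi)
Numerator = (0.0596 + 0.0028) * 0.479 * 4.2399e+13 = 1.267289e+12
Denominator = 2.09e-5 + 2.6e-18 * 4.2399e+13 = 1.311374e-04
Xe_eq = 1.267289e+12 / 1.311374e-04 = 9.6638e+15 /cm^3

9.6638e+15


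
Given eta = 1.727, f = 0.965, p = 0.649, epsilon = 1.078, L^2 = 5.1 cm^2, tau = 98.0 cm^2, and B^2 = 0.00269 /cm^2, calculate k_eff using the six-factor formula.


k_inf = eta*f*p*eps = 1.727*0.965*0.649*1.078 = 1.165959
P_TNL = 1/(1 + L^2*B^2) = 1/(1 + 5.1*0.00269) = 0.9864667
P_FNL = exp(-B^2*tau) = exp(-0.00269*98.0) = 0.7682654
k_eff = k_inf * P_TNL * P_FNL = 1.165959 * 0.9864667 * 0.7682654
k_eff = 0.88364

0.88364


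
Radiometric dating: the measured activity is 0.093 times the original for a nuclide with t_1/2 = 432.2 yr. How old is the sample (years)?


lambda = ln(2) / t_half = ln(2) / 432.2 = 0.001603765 /yr
t = -ln(A/A0) / lambda
t = -ln(0.093) / 0.001603765
t = 1481.0 yr

1481.0


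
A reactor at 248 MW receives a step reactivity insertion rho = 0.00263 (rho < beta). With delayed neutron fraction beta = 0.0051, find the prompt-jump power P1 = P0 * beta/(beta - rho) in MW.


P1/P0 = beta / (beta - rho)
P1/P0 = 0.0051 / (0.0051 - 0.00263) = 2.064777
P1 = 248 * 2.064777 = 512.06 MW

512.06


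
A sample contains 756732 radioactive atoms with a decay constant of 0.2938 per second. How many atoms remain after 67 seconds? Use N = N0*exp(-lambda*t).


N = N0 * exp(-lambda * t)
N = 756732 * exp(-0.2938 * 67)
N = 0.0021381

0.0021381


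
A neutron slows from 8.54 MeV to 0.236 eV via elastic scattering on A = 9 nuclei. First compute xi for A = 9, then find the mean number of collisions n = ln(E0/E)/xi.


xi = 1 + (A-1)^2/(2A)*ln((A-1)/(A+1)) = 0.2066007 (for A = 9)
n = ln(E0/E) / xi
n = ln(8.54e6 / 0.236) / 0.2066007
n = ln(3.618644e+07) / 0.2066007 = 84.241

84.241


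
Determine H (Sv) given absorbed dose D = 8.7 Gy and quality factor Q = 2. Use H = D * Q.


H = D * Q
H = 8.7 * 2
H = 17.400 Sv

17.400


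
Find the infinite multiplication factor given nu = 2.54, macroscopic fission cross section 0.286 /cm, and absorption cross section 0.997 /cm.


k_inf = nu * Sigma_f / Sigma_a
k_inf = 2.54 * 0.286 / 0.997
k_inf = 0.72863

0.72863


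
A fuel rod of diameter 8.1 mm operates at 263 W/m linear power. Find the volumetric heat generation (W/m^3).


r = D / 2 / 1000 = 8.1 / 2 / 1000 = 0.00405 m
q''' = q' / (pi * r^2)
q''' = 263 / (pi * 0.00405^2)
q''' = 5.1038e+06 W/m^3

5.1038e+06


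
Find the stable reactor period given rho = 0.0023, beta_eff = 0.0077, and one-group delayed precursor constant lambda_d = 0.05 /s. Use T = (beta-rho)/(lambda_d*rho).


T = (beta - rho) / (lambda_d * rho)
T = (0.0077 - 0.0023) / (0.05 * 0.0023)
T = 46.957 s

46.957


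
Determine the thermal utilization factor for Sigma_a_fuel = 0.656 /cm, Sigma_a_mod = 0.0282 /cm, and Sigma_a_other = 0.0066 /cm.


f = Sigma_a_fuel / (Sigma_a_fuel + Sigma_a_mod + Sigma_a_other)
f = 0.656 / (0.656 + 0.0282 + 0.0066)
f = 0.94962

0.94962


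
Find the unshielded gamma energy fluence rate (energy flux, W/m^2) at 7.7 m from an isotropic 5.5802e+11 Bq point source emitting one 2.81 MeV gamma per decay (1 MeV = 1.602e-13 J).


psi = A * E * 1.602e-13 / (4*pi*r^2)
psi = 5.5802e+11 * 2.81 * 1.602e-13 / (4*pi*7.7^2)
psi = 3.3715e-04 W/m^2

3.3715e-04


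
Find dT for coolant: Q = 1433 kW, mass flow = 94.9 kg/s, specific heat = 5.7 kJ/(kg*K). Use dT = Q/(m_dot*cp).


dT = Q / (m_dot * cp)
dT = 1433 / (94.9 * 5.7)
dT = 2.6491 C

2.6491


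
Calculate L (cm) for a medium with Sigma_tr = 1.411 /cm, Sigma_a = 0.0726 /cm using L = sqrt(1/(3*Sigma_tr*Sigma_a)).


D = 1 / (3 * Sigma_tr) = 1 / (3 * 1.411) = 0.2362391 cm
L = sqrt(D / Sigma_a)
L = sqrt(0.2362391 / 0.0726)
L = 1.8039 cm

1.8039


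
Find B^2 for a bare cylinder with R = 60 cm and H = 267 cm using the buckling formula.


B^2 = (2.405/R)^2 + (pi/H)^2
B^2 = (2.405/60)^2 + (pi/267)^2
B^2 = 0.0017451 /cm^2

0.0017451


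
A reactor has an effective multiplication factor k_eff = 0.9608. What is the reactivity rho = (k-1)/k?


rho = (k_eff - 1) / k_eff
rho = (0.9608 - 1) / 0.9608
rho = -0.040799

-0.040799


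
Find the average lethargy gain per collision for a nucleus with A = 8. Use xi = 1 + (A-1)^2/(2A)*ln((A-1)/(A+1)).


xi = 1 + (A-1)^2/(2A) * ln((A-1)/(A+1))
xi = 1 + (8-1)^2/(2*8) * ln((8-1)/(8 +1))
xi = 0.23035

0.23035


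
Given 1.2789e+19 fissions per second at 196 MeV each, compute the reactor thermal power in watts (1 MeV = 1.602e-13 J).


P = fission_rate * E_MeV * 1.602e-13
P = 1.2789e+19 * 196 * 1.602e-13
P = 4.0156e+08 W

4.0156e+08


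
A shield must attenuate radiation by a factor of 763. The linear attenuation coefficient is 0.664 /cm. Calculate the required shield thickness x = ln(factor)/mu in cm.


x = ln(factor) / mu
x = ln(763) / 0.664
x = 9.9959 cm

9.9959


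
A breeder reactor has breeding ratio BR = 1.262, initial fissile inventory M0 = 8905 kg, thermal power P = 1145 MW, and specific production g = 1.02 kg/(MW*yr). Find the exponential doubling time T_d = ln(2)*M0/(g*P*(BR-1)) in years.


Breeding gain G = BR - 1 = 1.262 - 1 = 0.262
Fissile production rate = g * P * G = 1.02 * 1145 * 0.262 = 305.9898 kg/yr
T_d = ln(2) * M0 / (g * P * G)
T_d = ln(2) * 8905 / 305.9898 = 20.172 yr

20.172


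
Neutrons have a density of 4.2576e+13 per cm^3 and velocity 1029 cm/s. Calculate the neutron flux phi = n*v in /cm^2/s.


phi = n * v
phi = 4.2576e+13 * 1029
phi = 4.3811e+16 /cm^2/s

4.3811e+16


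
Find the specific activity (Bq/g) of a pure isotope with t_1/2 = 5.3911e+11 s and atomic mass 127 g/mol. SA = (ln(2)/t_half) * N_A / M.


lambda = ln(2) / t_half = ln(2) / 5.3911e+11 = 1.285725e-12 /s
SA = lambda * N_A / M
SA = 1.285725e-12 * 6.022e23 / 127
SA = 6.0966e+09 Bq/g

6.0966e+09


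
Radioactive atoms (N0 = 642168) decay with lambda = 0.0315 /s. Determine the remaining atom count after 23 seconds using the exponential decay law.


N = N0 * exp(-lambda * t)
N = 642168 * exp(-0.0315 * 23)
N = 311173

311173


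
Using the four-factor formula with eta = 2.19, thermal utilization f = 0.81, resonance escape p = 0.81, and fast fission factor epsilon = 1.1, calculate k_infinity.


k_inf = eta * f * p * epsilon
k_inf = 2.19 * 0.81 * 0.81 * 1.1
k_inf = 1.5805

1.5805


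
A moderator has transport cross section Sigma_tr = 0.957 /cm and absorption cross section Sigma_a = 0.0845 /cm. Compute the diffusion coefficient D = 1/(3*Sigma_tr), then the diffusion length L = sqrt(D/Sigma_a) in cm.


D = 1 / (3 * Sigma_tr) = 1 / (3 * 0.957) = 0.3483107 cm
L = sqrt(D / Sigma_a)
L = sqrt(0.3483107 / 0.0845)
L = 2.0303 cm

2.0303


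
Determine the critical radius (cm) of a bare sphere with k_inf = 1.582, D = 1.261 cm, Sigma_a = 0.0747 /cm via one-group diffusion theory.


L^2 = D / Sigma_a = 1.261 / 0.0747 = 16.88086 cm^2
B_m^2 = (k_inf - 1) / L^2 = (1.582 - 1) / 16.88086 = 0.03447692 /cm^2
For a bare sphere: B_g = pi/R, so R_c = pi / sqrt(B_m^2)
R_c = pi / sqrt(0.03447692) = 16.919 cm

16.919


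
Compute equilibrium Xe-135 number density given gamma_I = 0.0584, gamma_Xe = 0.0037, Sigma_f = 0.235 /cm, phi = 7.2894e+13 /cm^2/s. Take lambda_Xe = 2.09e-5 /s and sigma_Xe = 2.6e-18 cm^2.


Xe_eq = (gamma_I + gamma_Xe) * Sigma_f * phi / (lambda_Xe + sigma_Xe * phi)
Numerator = (0.0584 + 0.0037) * 0.235 * 7.2894e+13 = 1.063779e+12
Denominator = 2.09e-5 + 2.6e-18 * 7.2894e+13 = 2.104244e-04
Xe_eq = 1.063779e+12 / 2.104244e-04 = 5.0554e+15 /cm^3

5.0554e+15


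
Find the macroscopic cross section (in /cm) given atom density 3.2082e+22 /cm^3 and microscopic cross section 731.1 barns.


Sigma = N * sigma_barns * 1e-24
Sigma = 3.2082e+22 * 731.1 * 1e-24
Sigma = 23.455 /cm

23.455


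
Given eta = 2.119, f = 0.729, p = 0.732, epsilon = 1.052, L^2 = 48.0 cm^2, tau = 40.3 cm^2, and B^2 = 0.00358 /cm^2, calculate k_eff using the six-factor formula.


k_inf = eta*f*p*eps = 2.119*0.729*0.732*1.052 = 1.189557
P_TNL = 1/(1 + L^2*B^2) = 1/(1 + 48.0*0.00358) = 0.8533588
P_FNL = exp(-B^2*tau) = exp(-0.00358*40.3) = 0.8656505
k_eff = k_inf * P_TNL * P_FNL = 1.189557 * 0.8533588 * 0.8656505
k_eff = 0.87874

0.87874


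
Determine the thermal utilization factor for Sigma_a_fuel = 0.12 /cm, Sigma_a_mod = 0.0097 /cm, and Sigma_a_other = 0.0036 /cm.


f = Sigma_a_fuel / (Sigma_a_fuel + Sigma_a_mod + Sigma_a_other)
f = 0.12 / (0.12 + 0.0097 + 0.0036)
f = 0.90023

0.90023


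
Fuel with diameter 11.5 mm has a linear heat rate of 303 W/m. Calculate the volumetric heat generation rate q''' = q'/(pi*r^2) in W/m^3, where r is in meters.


r = D / 2 / 1000 = 11.5 / 2 / 1000 = 0.00575 m
q''' = q' / (pi * r^2)
q''' = 303 / (pi * 0.00575^2)
q''' = 2.9171e+06 W/m^3

2.9171e+06


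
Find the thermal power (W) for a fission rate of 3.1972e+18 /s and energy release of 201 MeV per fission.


P = fission_rate * E_MeV * 1.602e-13
P = 3.1972e+18 * 201 * 1.602e-13
P = 1.0295e+08 W

1.0295e+08


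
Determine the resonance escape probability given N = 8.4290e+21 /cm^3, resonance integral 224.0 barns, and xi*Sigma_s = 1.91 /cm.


p = exp(-N * I * 1e-24 / (xi*Sigma_s))
p = exp(-8.4290e+21 * 224.0 * 1e-24 / 1.91)
p = 0.37212

0.37212


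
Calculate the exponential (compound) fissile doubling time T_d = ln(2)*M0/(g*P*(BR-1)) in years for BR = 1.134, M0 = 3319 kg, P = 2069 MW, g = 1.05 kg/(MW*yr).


Breeding gain G = BR - 1 = 1.134 - 1 = 0.134
Fissile production rate = g * P * G = 1.05 * 2069 * 0.134 = 291.1083 kg/yr
T_d = ln(2) * M0 / (g * P * G)
T_d = ln(2) * 3319 / 291.1083 = 7.9027 yr

7.9027


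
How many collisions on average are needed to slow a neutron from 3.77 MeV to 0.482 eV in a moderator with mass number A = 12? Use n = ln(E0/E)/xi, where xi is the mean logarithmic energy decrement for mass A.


xi = 1 + (A-1)^2/(2A)*ln((A-1)/(A+1)) = 0.1577690 (for A = 12)
n = ln(E0/E) / xi
n = ln(3.77e6 / 0.482) / 0.1577690
n = ln(7.821577e+06) / 0.1577690 = 100.61

100.61


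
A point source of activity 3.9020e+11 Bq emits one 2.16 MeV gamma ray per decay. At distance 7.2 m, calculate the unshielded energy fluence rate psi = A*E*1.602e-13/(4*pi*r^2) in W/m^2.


psi = A * E * 1.602e-13 / (4*pi*r^2)
psi = 3.9020e+11 * 2.16 * 1.602e-13 / (4*pi*7.2^2)
psi = 2.0727e-04 W/m^2

2.0727e-04


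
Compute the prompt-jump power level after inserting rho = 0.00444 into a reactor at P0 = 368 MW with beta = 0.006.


P1/P0 = beta / (beta - rho)
P1/P0 = 0.006 / (0.006 - 0.00444) = 3.846154
P1 = 368 * 3.846154 = 1415.4 MW

1415.4


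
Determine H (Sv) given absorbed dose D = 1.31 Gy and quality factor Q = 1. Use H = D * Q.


H = D * Q
H = 1.31 * 1
H = 1.3100 Sv

1.3100


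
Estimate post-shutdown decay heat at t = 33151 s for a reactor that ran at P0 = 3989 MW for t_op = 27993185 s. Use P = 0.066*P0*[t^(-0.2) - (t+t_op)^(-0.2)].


P/P0 = 0.066 * [t^(-0.2) - (t + t_op)^(-0.2)]
P/P0 = 0.066 * [33151^(-0.2) - (33151 + 27993185)^(-0.2)]
P/P0 = 0.066 * [0.1247098 - 0.03239565] = 0.006092734
P = 3989 * 0.006092734 = 24.304 MW

24.304


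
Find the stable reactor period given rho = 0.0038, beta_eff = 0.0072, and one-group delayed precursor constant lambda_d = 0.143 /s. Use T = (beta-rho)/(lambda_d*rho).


T = (beta - rho) / (lambda_d * rho)
T = (0.0072 - 0.0038) / (0.143 * 0.0038)
T = 6.2569 s

6.2569


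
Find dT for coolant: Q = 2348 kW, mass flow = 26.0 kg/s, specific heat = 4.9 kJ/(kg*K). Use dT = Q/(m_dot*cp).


dT = Q / (m_dot * cp)
dT = 2348 / (26.0 * 4.9)
dT = 18.430 C

18.430


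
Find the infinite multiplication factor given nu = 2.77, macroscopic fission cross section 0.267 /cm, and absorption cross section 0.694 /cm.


k_inf = nu * Sigma_f / Sigma_a
k_inf = 2.77 * 0.267 / 0.694
k_inf = 1.0657

1.0657


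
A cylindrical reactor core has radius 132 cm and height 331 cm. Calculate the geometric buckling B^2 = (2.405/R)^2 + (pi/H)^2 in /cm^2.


B^2 = (2.405/R)^2 + (pi/H)^2
B^2 = (2.405/132)^2 + (pi/331)^2
B^2 = 4.2204e-04 /cm^2

4.2204e-04


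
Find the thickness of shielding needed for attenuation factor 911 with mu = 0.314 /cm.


x = ln(factor) / mu
x = ln(911) / 0.314
x = 21.702 cm

21.702


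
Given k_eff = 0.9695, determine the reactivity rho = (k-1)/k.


rho = (k_eff - 1) / k_eff
rho = (0.9695 - 1) / 0.9695
rho = -0.031460

-0.031460


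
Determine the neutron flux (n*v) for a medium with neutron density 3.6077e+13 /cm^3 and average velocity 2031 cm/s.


phi = n * v
phi = 3.6077e+13 * 2031
phi = 7.3272e+16 /cm^2/s

7.3272e+16


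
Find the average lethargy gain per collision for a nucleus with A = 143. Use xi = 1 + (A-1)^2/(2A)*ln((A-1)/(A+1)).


xi = 1 + (A-1)^2/(2A) * ln((A-1)/(A+1))
xi = 1 + (143-1)^2/(2*143) * ln((143-1)/(143 +1))
xi = 0.013921

0.013921


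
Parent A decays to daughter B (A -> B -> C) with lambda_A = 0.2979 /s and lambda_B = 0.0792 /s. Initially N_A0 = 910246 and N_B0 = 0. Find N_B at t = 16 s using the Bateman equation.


N_B(t) = lambda_A * N_A0 / (lambda_B - lambda_A) * [exp(-lambda_A*t) - exp(-lambda_B*t)]
exp(-0.2979*16) = 0.008510965; exp(-0.0792*16) = 0.2816191
N_B = 0.2979 * 910246 / (0.0792 - 0.2979) * (0.008510965 - 0.2816191)
N_B = 338622

338622


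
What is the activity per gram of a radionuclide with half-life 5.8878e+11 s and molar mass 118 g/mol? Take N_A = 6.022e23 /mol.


lambda = ln(2) / t_half = ln(2) / 5.8878e+11 = 1.177260e-12 /s
SA = lambda * N_A / M
SA = 1.177260e-12 * 6.022e23 / 118
SA = 6.0080e+09 Bq/g

6.0080e+09


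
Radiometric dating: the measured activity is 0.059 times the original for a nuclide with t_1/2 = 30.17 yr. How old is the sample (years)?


lambda = ln(2) / t_half = ln(2) / 30.17 = 0.02297472 /yr
t = -ln(A/A0) / lambda
t = -ln(0.059) / 0.02297472
t = 123.19 yr

123.19


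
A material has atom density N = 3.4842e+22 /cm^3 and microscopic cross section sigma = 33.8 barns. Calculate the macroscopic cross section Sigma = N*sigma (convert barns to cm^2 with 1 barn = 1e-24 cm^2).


Sigma = N * sigma_barns * 1e-24
Sigma = 3.4842e+22 * 33.8 * 1e-24
Sigma = 1.1777 /cm

1.1777


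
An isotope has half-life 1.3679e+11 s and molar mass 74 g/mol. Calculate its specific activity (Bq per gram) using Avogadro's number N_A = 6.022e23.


lambda = ln(2) / t_half = ln(2) / 1.3679e+11 = 5.067236e-12 /s
SA = lambda * N_A / M
SA = 5.067236e-12 * 6.022e23 / 74
SA = 4.1236e+10 Bq/g

4.1236e+10


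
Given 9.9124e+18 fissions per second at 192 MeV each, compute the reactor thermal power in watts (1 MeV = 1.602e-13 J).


P = fission_rate * E_MeV * 1.602e-13
P = 9.9124e+18 * 192 * 1.602e-13
P = 3.0489e+08 W

3.0489e+08


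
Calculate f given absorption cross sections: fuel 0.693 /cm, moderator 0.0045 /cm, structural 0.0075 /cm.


f = Sigma_a_fuel / (Sigma_a_fuel + Sigma_a_mod + Sigma_a_other)
f = 0.693 / (0.693 + 0.0045 + 0.0075)
f = 0.98298

0.98298


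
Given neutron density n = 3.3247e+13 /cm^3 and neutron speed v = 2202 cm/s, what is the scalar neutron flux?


phi = n * v
phi = 3.3247e+13 * 2202
phi = 7.3210e+16 /cm^2/s

7.3210e+16


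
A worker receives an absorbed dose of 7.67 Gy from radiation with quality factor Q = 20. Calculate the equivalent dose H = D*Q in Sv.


H = D * Q
H = 7.67 * 20
H = 153.40 Sv

153.40


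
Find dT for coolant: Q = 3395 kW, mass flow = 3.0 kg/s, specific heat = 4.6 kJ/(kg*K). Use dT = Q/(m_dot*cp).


dT = Q / (m_dot * cp)
dT = 3395 / (3.0 * 4.6)
dT = 246.01 C

246.01


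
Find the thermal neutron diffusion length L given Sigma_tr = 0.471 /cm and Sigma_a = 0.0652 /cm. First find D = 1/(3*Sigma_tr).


D = 1 / (3 * Sigma_tr) = 1 / (3 * 0.471) = 0.7077141 cm
L = sqrt(D / Sigma_a)
L = sqrt(0.7077141 / 0.0652)
L = 3.2946 cm

3.2946


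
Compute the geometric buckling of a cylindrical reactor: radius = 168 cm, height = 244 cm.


B^2 = (2.405/R)^2 + (pi/H)^2
B^2 = (2.405/168)^2 + (pi/244)^2
B^2 = 3.7071e-04 /cm^2

3.7071e-04


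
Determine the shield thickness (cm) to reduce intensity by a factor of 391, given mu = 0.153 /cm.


x = ln(factor) / mu
x = ln(391) / 0.153
x = 39.011 cm

39.011


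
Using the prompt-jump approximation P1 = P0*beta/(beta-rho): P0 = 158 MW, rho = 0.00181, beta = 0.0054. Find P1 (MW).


P1/P0 = beta / (beta - rho)
P1/P0 = 0.0054 / (0.0054 - 0.00181) = 1.504178
P1 = 158 * 1.504178 = 237.66 MW

237.66


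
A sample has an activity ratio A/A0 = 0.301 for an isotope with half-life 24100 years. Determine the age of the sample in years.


lambda = ln(2) / t_half = ln(2) / 24100 = 2.876129e-05 /yr
t = -ln(A/A0) / lambda
t = -ln(0.301) / 2.876129e-05
t = 41745 yr

41745


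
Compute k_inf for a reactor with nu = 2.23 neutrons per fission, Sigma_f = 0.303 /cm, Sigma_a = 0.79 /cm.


k_inf = nu * Sigma_f / Sigma_a
k_inf = 2.23 * 0.303 / 0.79
k_inf = 0.85530

0.85530


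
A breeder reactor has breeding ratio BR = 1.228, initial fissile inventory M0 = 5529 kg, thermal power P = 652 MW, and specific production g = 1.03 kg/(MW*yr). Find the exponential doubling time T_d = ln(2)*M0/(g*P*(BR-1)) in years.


Breeding gain G = BR - 1 = 1.228 - 1 = 0.228
Fissile production rate = g * P * G = 1.03 * 652 * 0.228 = 153.11568 kg/yr
T_d = ln(2) * M0 / (g * P * G)
T_d = ln(2) * 5529 / 153.11568 = 25.030 yr

25.030


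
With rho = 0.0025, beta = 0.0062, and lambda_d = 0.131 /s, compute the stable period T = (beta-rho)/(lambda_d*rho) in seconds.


T = (beta - rho) / (lambda_d * rho)
T = (0.0062 - 0.0025) / (0.131 * 0.0025)
T = 11.298 s

11.298


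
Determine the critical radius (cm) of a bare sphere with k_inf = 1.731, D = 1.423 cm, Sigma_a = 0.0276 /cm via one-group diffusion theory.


L^2 = D / Sigma_a = 1.423 / 0.0276 = 51.55797 cm^2
B_m^2 = (k_inf - 1) / L^2 = (1.731 - 1) / 51.55797 = 0.01417822 /cm^2
For a bare sphere: B_g = pi/R, so R_c = pi / sqrt(B_m^2)
R_c = pi / sqrt(0.01417822) = 26.384 cm

26.384


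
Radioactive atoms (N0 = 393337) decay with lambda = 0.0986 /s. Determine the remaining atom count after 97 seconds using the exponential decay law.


N = N0 * exp(-lambda * t)
N = 393337 * exp(-0.0986 * 97)
N = 27.611

27.611


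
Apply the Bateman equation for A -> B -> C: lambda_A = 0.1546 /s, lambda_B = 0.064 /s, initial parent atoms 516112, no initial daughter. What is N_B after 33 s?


N_B(t) = lambda_A * N_A0 / (lambda_B - lambda_A) * [exp(-lambda_A*t) - exp(-lambda_B*t)]
exp(-0.1546*33) = 0.006085782; exp(-0.064*33) = 0.1209957
N_B = 0.1546 * 516112 / (0.064 - 0.1546) * (0.006085782 - 0.1209957)
N_B = 101201

101201


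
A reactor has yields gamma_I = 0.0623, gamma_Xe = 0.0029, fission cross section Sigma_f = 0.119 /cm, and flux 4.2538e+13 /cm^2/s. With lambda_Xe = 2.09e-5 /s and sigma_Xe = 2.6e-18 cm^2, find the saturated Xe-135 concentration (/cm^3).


Xe_eq = (gamma_I + gamma_Xe) * Sigma_f * phi / (lambda_Xe + sigma_Xe * phi)
Numerator = (0.0623 + 0.0029) * 0.119 * 4.2538e+13 = 3.300438e+11
Denominator = 2.09e-5 + 2.6e-18 * 4.2538e+13 = 1.314988e-04
Xe_eq = 3.300438e+11 / 1.314988e-04 = 2.5099e+15 /cm^3

2.5099e+15


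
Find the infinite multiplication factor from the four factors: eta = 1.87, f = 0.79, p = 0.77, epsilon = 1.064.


k_inf = eta * f * p * epsilon
k_inf = 1.87 * 0.79 * 0.77 * 1.064
k_inf = 1.2103

1.2103


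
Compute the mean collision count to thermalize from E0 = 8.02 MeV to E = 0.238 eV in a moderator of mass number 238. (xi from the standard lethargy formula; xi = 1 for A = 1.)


xi = 1 + (A-1)^2/(2A)*ln((A-1)/(A+1)) = 0.008379872 (for A = 238)
n = ln(E0/E) / xi
n = ln(8.02e6 / 0.238) / 0.008379872
n = ln(3.369748e+07) / 0.008379872 = 2068.4

2068.4


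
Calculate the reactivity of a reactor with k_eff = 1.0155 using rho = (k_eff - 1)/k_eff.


rho = (k_eff - 1) / k_eff
rho = (1.0155 - 1) / 1.0155
rho = 0.015263

0.015263


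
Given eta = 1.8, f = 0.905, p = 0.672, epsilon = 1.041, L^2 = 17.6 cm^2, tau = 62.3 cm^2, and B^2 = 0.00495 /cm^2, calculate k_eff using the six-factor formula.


k_inf = eta*f*p*eps = 1.8*0.905*0.672*1.041 = 1.139570
P_TNL = 1/(1 + L^2*B^2) = 1/(1 + 17.6*0.00495) = 0.9198617
P_FNL = exp(-B^2*tau) = exp(-0.00495*62.3) = 0.7346324
k_eff = k_inf * P_TNL * P_FNL = 1.139570 * 0.9198617 * 0.7346324
k_eff = 0.77008

0.77008


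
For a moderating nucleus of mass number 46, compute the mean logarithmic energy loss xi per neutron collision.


xi = 1 + (A-1)^2/(2A) * ln((A-1)/(A+1))
xi = 1 + (46-1)^2/(2*46) * ln((46-1)/(46 +1))
xi = 0.042855

0.042855


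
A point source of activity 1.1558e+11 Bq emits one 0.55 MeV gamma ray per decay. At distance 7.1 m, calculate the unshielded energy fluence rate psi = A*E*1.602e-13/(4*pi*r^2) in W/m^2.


psi = A * E * 1.602e-13 / (4*pi*r^2)
psi = 1.1558e+11 * 0.55 * 1.602e-13 / (4*pi*7.1^2)
psi = 1.6076e-05 W/m^2

1.6076e-05


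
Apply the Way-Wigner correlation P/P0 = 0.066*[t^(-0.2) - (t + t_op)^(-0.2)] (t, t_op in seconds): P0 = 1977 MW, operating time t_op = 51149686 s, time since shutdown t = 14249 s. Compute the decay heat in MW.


P/P0 = 0.066 * [t^(-0.2) - (t + t_op)^(-0.2)]
P/P0 = 0.066 * [14249^(-0.2) - (14249 + 51149686)^(-0.2)]
P/P0 = 0.066 * [0.1476533 - 0.02872151] = 0.007849498
P = 1977 * 0.007849498 = 15.518 MW

15.518


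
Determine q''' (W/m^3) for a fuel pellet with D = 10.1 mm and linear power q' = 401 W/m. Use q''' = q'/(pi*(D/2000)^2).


r = D / 2 / 1000 = 10.1 / 2 / 1000 = 0.00505 m
q''' = q' / (pi * r^2)
q''' = 401 / (pi * 0.00505^2)
q''' = 5.0051e+06 W/m^3

5.0051e+06


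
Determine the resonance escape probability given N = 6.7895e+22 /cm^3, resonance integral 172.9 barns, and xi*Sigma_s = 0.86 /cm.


p = exp(-N * I * 1e-24 / (xi*Sigma_s))
p = exp(-6.7895e+22 * 172.9 * 1e-24 / 0.86)
p = 1.1799e-06

1.1799e-06


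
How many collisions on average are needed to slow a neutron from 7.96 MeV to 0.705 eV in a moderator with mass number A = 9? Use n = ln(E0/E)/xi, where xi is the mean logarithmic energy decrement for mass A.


xi = 1 + (A-1)^2/(2A)*ln((A-1)/(A+1)) = 0.2066007 (for A = 9)
n = ln(E0/E) / xi
n = ln(7.96e6 / 0.705) / 0.2066007
n = ln(1.129078e+07) / 0.2066007 = 78.603

78.603


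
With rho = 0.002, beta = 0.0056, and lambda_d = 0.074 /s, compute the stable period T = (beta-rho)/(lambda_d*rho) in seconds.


T = (beta - rho) / (lambda_d * rho)
T = (0.0056 - 0.002) / (0.074 * 0.002)
T = 24.324 s

24.324


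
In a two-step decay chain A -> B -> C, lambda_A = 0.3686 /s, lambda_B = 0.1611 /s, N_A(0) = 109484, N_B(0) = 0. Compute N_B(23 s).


N_B(t) = lambda_A * N_A0 / (lambda_B - lambda_A) * [exp(-lambda_A*t) - exp(-lambda_B*t)]
exp(-0.3686*23) = 2.080359e-04; exp(-0.1611*23) = 0.02459284
N_B = 0.3686 * 109484 / (0.1611 - 0.3686) * (2.080359e-04 - 0.02459284)
N_B = 4742.5

4742.5


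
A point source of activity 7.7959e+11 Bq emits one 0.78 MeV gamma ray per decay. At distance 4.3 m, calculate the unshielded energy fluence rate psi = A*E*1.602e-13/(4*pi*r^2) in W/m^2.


psi = A * E * 1.602e-13 / (4*pi*r^2)
psi = 7.7959e+11 * 0.78 * 1.602e-13 / (4*pi*4.3^2)
psi = 4.1925e-04 W/m^2

4.1925e-04


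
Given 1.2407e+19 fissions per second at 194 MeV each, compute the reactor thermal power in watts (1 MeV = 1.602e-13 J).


P = fission_rate * E_MeV * 1.602e-13
P = 1.2407e+19 * 194 * 1.602e-13
P = 3.8559e+08 W

3.8559e+08


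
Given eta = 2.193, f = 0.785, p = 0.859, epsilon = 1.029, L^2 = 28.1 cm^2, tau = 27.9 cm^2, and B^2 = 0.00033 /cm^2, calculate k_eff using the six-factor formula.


k_inf = eta*f*p*eps = 2.193*0.785*0.859*1.029 = 1.521657
P_TNL = 1/(1 + L^2*B^2) = 1/(1 + 28.1*0.00033) = 0.9908122
P_FNL = exp(-B^2*tau) = exp(-0.00033*27.9) = 0.9908353
k_eff = k_inf * P_TNL * P_FNL = 1.521657 * 0.9908122 * 0.9908353
k_eff = 1.4939

1.4939


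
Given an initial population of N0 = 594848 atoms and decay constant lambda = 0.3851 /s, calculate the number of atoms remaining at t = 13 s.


N = N0 * exp(-lambda * t)
N = 594848 * exp(-0.3851 * 13)
N = 3982.9

3982.9


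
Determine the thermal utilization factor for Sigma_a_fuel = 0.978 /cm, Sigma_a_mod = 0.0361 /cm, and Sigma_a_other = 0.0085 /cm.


f = Sigma_a_fuel / (Sigma_a_fuel + Sigma_a_mod + Sigma_a_other)
f = 0.978 / (0.978 + 0.0361 + 0.0085)
f = 0.95639

0.95639


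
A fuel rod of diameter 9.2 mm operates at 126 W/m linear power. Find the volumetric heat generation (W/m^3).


r = D / 2 / 1000 = 9.2 / 2 / 1000 = 0.0046 m
q''' = q' / (pi * r^2)
q''' = 126 / (pi * 0.0046^2)
q''' = 1.8954e+06 W/m^3

1.8954e+06


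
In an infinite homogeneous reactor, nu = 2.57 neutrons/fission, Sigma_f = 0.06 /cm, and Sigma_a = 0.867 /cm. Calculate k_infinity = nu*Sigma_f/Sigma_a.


k_inf = nu * Sigma_f / Sigma_a
k_inf = 2.57 * 0.06 / 0.867
k_inf = 0.17785

0.17785


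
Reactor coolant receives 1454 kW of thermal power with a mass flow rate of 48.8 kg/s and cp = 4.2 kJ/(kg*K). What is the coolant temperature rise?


dT = Q / (m_dot * cp)
dT = 1454 / (48.8 * 4.2)
dT = 7.0941 C

7.0941


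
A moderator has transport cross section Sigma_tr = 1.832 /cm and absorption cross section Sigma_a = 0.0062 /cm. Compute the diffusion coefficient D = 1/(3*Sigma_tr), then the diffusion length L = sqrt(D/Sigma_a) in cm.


D = 1 / (3 * Sigma_tr) = 1 / (3 * 1.832) = 0.1819505 cm
L = sqrt(D / Sigma_a)
L = sqrt(0.1819505 / 0.0062)
L = 5.4173 cm

5.4173


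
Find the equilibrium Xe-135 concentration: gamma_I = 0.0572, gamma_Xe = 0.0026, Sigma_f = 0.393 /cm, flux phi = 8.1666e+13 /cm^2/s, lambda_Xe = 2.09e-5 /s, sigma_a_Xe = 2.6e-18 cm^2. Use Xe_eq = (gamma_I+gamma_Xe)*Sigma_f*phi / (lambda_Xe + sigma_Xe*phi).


Xe_eq = (gamma_I + gamma_Xe) * Sigma_f * phi / (lambda_Xe + sigma_Xe * phi)
Numerator = (0.0572 + 0.0026) * 0.393 * 8.1666e+13 = 1.919265e+12
Denominator = 2.09e-5 + 2.6e-18 * 8.1666e+13 = 2.332316e-04
Xe_eq = 1.919265e+12 / 2.332316e-04 = 8.2290e+15 /cm^3

8.2290e+15


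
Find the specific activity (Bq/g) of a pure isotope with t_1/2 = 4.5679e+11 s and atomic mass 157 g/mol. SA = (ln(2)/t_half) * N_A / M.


lambda = ln(2) / t_half = ln(2) / 4.5679e+11 = 1.517431e-12 /s
SA = lambda * N_A / M
SA = 1.517431e-12 * 6.022e23 / 157
SA = 5.8204e+09 Bq/g

5.8204e+09


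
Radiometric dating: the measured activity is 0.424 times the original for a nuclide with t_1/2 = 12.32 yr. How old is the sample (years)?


lambda = ln(2) / t_half = ln(2) / 12.32 = 0.05626195 /yr
t = -ln(A/A0) / lambda
t = -ln(0.424) / 0.05626195
t = 15.250 yr

15.250


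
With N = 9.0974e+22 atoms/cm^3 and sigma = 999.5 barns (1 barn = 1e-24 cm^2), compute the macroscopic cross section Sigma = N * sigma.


Sigma = N * sigma_barns * 1e-24
Sigma = 9.0974e+22 * 999.5 * 1e-24
Sigma = 90.929 /cm

90.929


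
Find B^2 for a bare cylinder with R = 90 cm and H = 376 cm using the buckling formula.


B^2 = (2.405/R)^2 + (pi/H)^2
B^2 = (2.405/90)^2 + (pi/376)^2
B^2 = 7.8389e-04 /cm^2

7.8389e-04


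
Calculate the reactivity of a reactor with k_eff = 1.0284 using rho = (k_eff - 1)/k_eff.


rho = (k_eff - 1) / k_eff
rho = (1.0284 - 1) / 1.0284
rho = 0.027616

0.027616


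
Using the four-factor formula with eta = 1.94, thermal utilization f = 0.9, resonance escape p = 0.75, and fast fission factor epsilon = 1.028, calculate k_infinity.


k_inf = eta * f * p * epsilon
k_inf = 1.94 * 0.9 * 0.75 * 1.028
k_inf = 1.3462

1.3462


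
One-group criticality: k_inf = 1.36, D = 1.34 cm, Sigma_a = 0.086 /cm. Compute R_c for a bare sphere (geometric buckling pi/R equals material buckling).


L^2 = D / Sigma_a = 1.34 / 0.086 = 15.58140 cm^2
B_m^2 = (k_inf - 1) / L^2 = (1.36 - 1) / 15.58140 = 0.02310447 /cm^2
For a bare sphere: B_g = pi/R, so R_c = pi / sqrt(B_m^2)
R_c = pi / sqrt(0.02310447) = 20.668 cm

20.668


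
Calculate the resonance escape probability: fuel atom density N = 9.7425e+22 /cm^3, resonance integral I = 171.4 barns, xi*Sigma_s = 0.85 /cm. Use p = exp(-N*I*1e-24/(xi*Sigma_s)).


p = exp(-N * I * 1e-24 / (xi*Sigma_s))
p = exp(-9.7425e+22 * 171.4 * 1e-24 / 0.85)
p = 2.9382e-09

2.9382e-09


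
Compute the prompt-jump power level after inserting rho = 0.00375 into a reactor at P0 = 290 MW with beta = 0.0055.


P1/P0 = beta / (beta - rho)
P1/P0 = 0.0055 / (0.0055 - 0.00375) = 3.142857
P1 = 290 * 3.142857 = 911.43 MW

911.43


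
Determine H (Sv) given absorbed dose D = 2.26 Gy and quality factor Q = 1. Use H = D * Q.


H = D * Q
H = 2.26 * 1
H = 2.2600 Sv

2.2600


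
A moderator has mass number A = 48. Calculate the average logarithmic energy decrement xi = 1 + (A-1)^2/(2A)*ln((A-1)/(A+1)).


xi = 1 + (A-1)^2/(2A) * ln((A-1)/(A+1))
xi = 1 + (48-1)^2/(2*48) * ln((48-1)/(48 +1))
xi = 0.041094

0.041094


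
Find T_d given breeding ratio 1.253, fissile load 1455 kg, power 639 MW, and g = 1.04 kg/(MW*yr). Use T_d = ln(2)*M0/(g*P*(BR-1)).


Breeding gain G = BR - 1 = 1.253 - 1 = 0.253
Fissile production rate = g * P * G = 1.04 * 639 * 0.253 = 168.13368 kg/yr
T_d = ln(2) * M0 / (g * P * G)
T_d = ln(2) * 1455 / 168.13368 = 5.9984 yr

5.9984


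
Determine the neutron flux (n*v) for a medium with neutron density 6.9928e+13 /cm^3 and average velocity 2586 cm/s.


phi = n * v
phi = 6.9928e+13 * 2586
phi = 1.8083e+17 /cm^2/s

1.8083e+17


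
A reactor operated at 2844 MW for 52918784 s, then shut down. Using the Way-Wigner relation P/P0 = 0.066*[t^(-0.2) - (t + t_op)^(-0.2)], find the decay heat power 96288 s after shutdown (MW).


P/P0 = 0.066 * [t^(-0.2) - (t + t_op)^(-0.2)]
P/P0 = 0.066 * [96288^(-0.2) - (96288 + 52918784)^(-0.2)]
P/P0 = 0.066 * [0.1007594 - 0.02851807] = 0.004767928
P = 2844 * 0.004767928 = 13.560 MW

13.560
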